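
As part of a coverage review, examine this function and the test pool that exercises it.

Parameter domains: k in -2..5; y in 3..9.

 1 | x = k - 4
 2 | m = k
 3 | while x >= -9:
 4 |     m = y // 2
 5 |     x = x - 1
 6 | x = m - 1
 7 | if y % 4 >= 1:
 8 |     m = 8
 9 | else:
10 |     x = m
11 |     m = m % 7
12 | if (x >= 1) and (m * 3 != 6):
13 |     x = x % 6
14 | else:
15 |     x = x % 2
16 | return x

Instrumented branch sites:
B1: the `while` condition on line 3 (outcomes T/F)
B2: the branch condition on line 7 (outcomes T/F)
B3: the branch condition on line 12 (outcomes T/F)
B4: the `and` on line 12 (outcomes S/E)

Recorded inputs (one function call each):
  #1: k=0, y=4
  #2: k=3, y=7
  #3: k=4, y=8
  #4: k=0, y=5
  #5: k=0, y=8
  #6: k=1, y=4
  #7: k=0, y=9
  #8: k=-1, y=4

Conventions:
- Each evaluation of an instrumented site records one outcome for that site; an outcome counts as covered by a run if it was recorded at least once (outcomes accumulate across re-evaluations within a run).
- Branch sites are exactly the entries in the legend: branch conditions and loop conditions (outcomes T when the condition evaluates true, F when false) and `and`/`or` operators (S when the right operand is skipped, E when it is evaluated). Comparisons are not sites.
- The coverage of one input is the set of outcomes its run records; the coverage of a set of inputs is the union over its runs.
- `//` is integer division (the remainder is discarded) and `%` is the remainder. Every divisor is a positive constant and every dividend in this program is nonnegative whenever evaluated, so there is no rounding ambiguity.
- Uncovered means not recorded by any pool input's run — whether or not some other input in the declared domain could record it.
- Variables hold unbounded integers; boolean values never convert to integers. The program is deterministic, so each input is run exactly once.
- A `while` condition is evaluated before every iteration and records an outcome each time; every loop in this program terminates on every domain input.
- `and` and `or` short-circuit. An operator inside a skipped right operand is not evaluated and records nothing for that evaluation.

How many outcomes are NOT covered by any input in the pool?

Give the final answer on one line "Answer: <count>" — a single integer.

#1 (k=0, y=4) -> B1->T, B1->T, B1->T, B1->T, B1->T, B1->T, B1->F, B2->F, B4->E, B3->F; covered: B1=T, B1=F, B2=F, B3=F, B4=E
#2 (k=3, y=7) -> B1->T, B1->T, B1->T, B1->T, B1->T, B1->T, B1->T, B1->T, B1->T, B1->F, B2->T, B4->E, B3->T; covered: B1=T, B1=F, B2=T, B3=T, B4=E
#3 (k=4, y=8) -> B1->T, B1->T, B1->T, B1->T, B1->T, B1->T, B1->T, B1->T, B1->T, B1->T, B1->F, B2->F, B4->E, B3->T; covered: B1=T, B1=F, B2=F, B3=T, B4=E
#4 (k=0, y=5) -> B1->T, B1->T, B1->T, B1->T, B1->T, B1->T, B1->F, B2->T, B4->E, B3->T; covered: B1=T, B1=F, B2=T, B3=T, B4=E
#5 (k=0, y=8) -> B1->T, B1->T, B1->T, B1->T, B1->T, B1->T, B1->F, B2->F, B4->E, B3->T; covered: B1=T, B1=F, B2=F, B3=T, B4=E
#6 (k=1, y=4) -> B1->T, B1->T, B1->T, B1->T, B1->T, B1->T, B1->T, B1->F, B2->F, B4->E, B3->F; covered: B1=T, B1=F, B2=F, B3=F, B4=E
#7 (k=0, y=9) -> B1->T, B1->T, B1->T, B1->T, B1->T, B1->T, B1->F, B2->T, B4->E, B3->T; covered: B1=T, B1=F, B2=T, B3=T, B4=E
#8 (k=-1, y=4) -> B1->T, B1->T, B1->T, B1->T, B1->T, B1->F, B2->F, B4->E, B3->F; covered: B1=T, B1=F, B2=F, B3=F, B4=E
union over the pool: B1=T, B1=F, B2=T, B2=F, B3=T, B3=F, B4=E
uncovered (1 of 8): B4=S

Answer: 1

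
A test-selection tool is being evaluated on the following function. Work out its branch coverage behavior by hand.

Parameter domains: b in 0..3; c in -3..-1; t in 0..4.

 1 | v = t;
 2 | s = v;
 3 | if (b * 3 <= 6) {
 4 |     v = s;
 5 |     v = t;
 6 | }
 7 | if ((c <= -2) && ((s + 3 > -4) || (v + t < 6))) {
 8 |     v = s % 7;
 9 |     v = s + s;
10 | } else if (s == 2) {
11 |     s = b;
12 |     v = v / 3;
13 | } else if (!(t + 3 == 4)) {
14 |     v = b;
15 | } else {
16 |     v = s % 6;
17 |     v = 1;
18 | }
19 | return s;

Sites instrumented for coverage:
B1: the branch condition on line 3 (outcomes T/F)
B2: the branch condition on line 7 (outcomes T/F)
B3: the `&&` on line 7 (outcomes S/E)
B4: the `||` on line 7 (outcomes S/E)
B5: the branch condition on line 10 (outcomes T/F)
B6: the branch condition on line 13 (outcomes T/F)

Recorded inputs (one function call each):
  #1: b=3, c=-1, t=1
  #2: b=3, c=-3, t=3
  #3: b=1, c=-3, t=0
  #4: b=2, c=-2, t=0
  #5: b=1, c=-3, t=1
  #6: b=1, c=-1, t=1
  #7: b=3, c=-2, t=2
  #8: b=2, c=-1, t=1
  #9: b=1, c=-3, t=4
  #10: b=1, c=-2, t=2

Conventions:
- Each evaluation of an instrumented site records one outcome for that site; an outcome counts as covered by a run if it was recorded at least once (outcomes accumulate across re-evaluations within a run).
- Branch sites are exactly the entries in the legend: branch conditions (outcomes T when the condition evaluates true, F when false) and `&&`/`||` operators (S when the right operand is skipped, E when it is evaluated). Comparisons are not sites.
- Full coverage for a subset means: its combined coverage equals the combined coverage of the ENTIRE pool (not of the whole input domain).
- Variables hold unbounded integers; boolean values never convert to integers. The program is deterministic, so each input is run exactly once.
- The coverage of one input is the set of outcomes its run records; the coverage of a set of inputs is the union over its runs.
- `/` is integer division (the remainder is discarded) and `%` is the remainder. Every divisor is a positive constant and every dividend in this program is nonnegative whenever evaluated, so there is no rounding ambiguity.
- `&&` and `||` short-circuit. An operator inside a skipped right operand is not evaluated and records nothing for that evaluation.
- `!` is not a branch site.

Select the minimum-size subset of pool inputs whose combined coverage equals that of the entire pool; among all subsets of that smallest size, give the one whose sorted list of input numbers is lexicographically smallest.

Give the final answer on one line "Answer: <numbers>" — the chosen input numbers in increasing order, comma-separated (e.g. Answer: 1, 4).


#1 (b=3, c=-1, t=1) -> B1->F, B3->S, B2->F, B5->F, B6->F; covered: B1=F, B2=F, B3=S, B5=F, B6=F
#2 (b=3, c=-3, t=3) -> B1->F, B3->E, B4->S, B2->T; covered: B1=F, B2=T, B3=E, B4=S
#3 (b=1, c=-3, t=0) -> B1->T, B3->E, B4->S, B2->T; covered: B1=T, B2=T, B3=E, B4=S
#4 (b=2, c=-2, t=0) -> B1->T, B3->E, B4->S, B2->T; covered: B1=T, B2=T, B3=E, B4=S
#5 (b=1, c=-3, t=1) -> B1->T, B3->E, B4->S, B2->T; covered: B1=T, B2=T, B3=E, B4=S
#6 (b=1, c=-1, t=1) -> B1->T, B3->S, B2->F, B5->F, B6->F; covered: B1=T, B2=F, B3=S, B5=F, B6=F
#7 (b=3, c=-2, t=2) -> B1->F, B3->E, B4->S, B2->T; covered: B1=F, B2=T, B3=E, B4=S
#8 (b=2, c=-1, t=1) -> B1->T, B3->S, B2->F, B5->F, B6->F; covered: B1=T, B2=F, B3=S, B5=F, B6=F
#9 (b=1, c=-3, t=4) -> B1->T, B3->E, B4->S, B2->T; covered: B1=T, B2=T, B3=E, B4=S
#10 (b=1, c=-2, t=2) -> B1->T, B3->E, B4->S, B2->T; covered: B1=T, B2=T, B3=E, B4=S
union over all inputs: B1=T, B1=F, B2=T, B2=F, B3=S, B3=E, B4=S, B5=F, B6=F (9 outcomes)
every size-1 subset falls short of the 9 outcomes (best: 5/9)
size 2: inputs {1, 3} cover all 9 outcomes, and no lexicographically smaller subset of this size does
Answer: 1, 3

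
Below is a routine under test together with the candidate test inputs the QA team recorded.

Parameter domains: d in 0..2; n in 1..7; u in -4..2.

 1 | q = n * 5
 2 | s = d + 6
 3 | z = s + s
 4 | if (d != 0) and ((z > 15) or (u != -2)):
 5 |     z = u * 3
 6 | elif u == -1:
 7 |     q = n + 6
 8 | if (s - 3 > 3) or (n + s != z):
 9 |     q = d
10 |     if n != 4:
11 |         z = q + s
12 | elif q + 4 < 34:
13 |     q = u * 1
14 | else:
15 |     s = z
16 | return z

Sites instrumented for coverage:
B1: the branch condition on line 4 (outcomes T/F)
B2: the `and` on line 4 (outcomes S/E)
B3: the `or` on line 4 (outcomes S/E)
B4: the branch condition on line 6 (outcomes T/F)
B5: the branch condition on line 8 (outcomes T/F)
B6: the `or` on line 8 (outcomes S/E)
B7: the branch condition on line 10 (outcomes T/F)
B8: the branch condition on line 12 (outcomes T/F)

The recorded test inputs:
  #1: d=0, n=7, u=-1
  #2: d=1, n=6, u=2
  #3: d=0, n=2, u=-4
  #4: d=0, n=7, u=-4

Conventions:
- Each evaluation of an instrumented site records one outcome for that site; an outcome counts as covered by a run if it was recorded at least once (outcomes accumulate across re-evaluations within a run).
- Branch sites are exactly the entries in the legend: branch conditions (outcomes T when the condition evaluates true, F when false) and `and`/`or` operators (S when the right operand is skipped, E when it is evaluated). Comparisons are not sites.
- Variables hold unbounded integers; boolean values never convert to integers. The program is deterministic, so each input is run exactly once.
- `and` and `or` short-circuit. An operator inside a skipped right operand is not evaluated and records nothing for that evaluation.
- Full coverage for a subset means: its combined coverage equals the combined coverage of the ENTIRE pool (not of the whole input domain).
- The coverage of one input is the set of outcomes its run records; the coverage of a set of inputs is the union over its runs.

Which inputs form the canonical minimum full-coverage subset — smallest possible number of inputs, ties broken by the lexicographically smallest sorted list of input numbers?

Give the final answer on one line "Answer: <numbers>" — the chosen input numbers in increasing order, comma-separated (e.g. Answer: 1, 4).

input #1 (d=0, n=7, u=-1): covers B1=F, B2=S, B4=T, B5=T, B6=E, B7=T
input #2 (d=1, n=6, u=2): covers B1=T, B2=E, B3=E, B5=T, B6=S, B7=T
input #3 (d=0, n=2, u=-4): covers B1=F, B2=S, B4=F, B5=T, B6=E, B7=T
input #4 (d=0, n=7, u=-4): covers B1=F, B2=S, B4=F, B5=T, B6=E, B7=T
pool-wide coverage (11 outcomes): B1=T, B1=F, B2=S, B2=E, B3=E, B4=T, B4=F, B5=T, B6=S, B6=E, B7=T
checked all size-1 subsets: none covers 11 outcomes (max 6/11)
checked all size-2 subsets: none covers 11 outcomes (max 10/11)
at size 3, {1, 2, 3} reaches all 11 outcomes; every lexicographically earlier size-3 subset fails

Answer: 1, 2, 3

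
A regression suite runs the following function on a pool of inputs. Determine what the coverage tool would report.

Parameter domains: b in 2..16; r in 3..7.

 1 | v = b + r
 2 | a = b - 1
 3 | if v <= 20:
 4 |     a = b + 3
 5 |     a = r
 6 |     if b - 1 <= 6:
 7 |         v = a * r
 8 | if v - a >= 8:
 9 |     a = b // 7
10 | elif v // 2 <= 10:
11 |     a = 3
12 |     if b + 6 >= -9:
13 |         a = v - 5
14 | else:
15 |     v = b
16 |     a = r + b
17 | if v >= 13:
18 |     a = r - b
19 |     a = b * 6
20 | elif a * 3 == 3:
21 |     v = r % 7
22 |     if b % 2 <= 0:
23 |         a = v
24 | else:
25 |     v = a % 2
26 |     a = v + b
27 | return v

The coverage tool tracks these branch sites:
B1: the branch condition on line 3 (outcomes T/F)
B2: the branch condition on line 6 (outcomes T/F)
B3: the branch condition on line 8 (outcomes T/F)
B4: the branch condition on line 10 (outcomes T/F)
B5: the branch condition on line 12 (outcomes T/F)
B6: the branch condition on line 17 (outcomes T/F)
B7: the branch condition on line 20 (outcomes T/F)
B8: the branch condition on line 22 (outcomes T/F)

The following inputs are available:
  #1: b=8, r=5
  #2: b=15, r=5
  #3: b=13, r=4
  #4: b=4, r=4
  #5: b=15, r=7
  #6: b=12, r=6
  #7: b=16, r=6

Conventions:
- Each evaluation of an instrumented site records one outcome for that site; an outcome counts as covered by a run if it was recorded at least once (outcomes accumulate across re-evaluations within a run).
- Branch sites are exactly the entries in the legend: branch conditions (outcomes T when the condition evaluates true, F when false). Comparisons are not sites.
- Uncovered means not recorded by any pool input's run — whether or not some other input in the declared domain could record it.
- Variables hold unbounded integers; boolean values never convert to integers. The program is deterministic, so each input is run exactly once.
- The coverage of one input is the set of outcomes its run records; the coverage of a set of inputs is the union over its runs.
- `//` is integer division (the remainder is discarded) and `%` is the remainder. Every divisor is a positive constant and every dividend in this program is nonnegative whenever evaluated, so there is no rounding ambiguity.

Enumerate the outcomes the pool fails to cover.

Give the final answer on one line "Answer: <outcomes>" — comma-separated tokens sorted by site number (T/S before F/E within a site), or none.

input #1, b=8, r=5: events B1->T, B2->F, B3->T, B6->T; outcomes B1=T, B2=F, B3=T, B6=T
input #2, b=15, r=5: events B1->T, B2->F, B3->T, B6->T; outcomes B1=T, B2=F, B3=T, B6=T
input #3, b=13, r=4: events B1->T, B2->F, B3->T, B6->T; outcomes B1=T, B2=F, B3=T, B6=T
input #4, b=4, r=4: events B1->T, B2->T, B3->T, B6->T; outcomes B1=T, B2=T, B3=T, B6=T
input #5, b=15, r=7: events B1->F, B3->T, B6->T; outcomes B1=F, B3=T, B6=T
input #6, b=12, r=6: events B1->T, B2->F, B3->T, B6->T; outcomes B1=T, B2=F, B3=T, B6=T
input #7, b=16, r=6: events B1->F, B3->F, B4->F, B6->T; outcomes B1=F, B3=F, B4=F, B6=T
union over the pool: B1=T, B1=F, B2=T, B2=F, B3=T, B3=F, B4=F, B6=T
uncovered (8 of 16): B4=T, B5=T, B5=F, B6=F, B7=T, B7=F, B8=T, B8=F

Answer: B4=T, B5=T, B5=F, B6=F, B7=T, B7=F, B8=T, B8=F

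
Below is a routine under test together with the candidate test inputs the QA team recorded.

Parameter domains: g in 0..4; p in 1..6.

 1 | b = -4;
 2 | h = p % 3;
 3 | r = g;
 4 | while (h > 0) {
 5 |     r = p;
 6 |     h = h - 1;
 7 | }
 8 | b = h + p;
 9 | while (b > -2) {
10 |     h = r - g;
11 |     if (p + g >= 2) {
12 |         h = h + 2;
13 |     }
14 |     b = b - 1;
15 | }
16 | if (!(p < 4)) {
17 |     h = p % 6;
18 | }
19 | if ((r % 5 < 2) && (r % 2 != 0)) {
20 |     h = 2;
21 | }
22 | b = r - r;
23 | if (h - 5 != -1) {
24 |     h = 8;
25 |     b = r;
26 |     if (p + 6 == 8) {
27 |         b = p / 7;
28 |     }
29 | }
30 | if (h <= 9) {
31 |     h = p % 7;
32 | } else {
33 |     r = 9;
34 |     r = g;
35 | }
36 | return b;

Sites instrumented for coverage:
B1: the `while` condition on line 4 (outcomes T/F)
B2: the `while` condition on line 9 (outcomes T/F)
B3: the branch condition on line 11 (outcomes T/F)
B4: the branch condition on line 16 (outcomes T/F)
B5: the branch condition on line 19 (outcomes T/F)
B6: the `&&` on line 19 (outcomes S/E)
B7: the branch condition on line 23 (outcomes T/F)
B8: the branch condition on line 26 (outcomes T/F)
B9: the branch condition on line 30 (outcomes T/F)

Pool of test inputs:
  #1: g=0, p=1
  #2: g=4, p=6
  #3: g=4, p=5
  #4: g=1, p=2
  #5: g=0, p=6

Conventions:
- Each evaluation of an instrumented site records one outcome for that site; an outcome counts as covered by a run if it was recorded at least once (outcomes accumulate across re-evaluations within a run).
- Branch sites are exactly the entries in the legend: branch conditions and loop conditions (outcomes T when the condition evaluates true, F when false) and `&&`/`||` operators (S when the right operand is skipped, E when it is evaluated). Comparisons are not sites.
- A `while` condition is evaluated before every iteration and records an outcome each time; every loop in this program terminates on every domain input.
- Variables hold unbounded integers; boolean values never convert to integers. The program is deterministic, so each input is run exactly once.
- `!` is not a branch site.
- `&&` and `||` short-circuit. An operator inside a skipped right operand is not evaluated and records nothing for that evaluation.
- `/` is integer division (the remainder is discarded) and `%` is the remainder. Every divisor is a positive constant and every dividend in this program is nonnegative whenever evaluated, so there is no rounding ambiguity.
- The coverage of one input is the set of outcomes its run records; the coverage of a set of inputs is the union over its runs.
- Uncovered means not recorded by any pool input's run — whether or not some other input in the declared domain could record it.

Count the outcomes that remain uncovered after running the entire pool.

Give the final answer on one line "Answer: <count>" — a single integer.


#1 (g=0, p=1) -> covered: B1=T, B1=F, B2=T, B2=F, B3=F, B4=F, B5=T, B6=E, B7=T, B8=F, B9=T
#2 (g=4, p=6) -> covered: B1=F, B2=T, B2=F, B3=T, B4=T, B5=F, B6=S, B7=T, B8=F, B9=T
#3 (g=4, p=5) -> covered: B1=T, B1=F, B2=T, B2=F, B3=T, B4=T, B5=T, B6=E, B7=T, B8=F, B9=T
#4 (g=1, p=2) -> covered: B1=T, B1=F, B2=T, B2=F, B3=T, B4=F, B5=F, B6=S, B7=T, B8=T, B9=T
#5 (g=0, p=6) -> covered: B1=F, B2=T, B2=F, B3=T, B4=T, B5=F, B6=E, B7=T, B8=F, B9=T
union over the pool: B1=T, B1=F, B2=T, B2=F, B3=T, B3=F, B4=T, B4=F, B5=T, B5=F, B6=S, B6=E, B7=T, B8=T, B8=F, B9=T
uncovered (2 of 18): B7=F, B9=F
Answer: 2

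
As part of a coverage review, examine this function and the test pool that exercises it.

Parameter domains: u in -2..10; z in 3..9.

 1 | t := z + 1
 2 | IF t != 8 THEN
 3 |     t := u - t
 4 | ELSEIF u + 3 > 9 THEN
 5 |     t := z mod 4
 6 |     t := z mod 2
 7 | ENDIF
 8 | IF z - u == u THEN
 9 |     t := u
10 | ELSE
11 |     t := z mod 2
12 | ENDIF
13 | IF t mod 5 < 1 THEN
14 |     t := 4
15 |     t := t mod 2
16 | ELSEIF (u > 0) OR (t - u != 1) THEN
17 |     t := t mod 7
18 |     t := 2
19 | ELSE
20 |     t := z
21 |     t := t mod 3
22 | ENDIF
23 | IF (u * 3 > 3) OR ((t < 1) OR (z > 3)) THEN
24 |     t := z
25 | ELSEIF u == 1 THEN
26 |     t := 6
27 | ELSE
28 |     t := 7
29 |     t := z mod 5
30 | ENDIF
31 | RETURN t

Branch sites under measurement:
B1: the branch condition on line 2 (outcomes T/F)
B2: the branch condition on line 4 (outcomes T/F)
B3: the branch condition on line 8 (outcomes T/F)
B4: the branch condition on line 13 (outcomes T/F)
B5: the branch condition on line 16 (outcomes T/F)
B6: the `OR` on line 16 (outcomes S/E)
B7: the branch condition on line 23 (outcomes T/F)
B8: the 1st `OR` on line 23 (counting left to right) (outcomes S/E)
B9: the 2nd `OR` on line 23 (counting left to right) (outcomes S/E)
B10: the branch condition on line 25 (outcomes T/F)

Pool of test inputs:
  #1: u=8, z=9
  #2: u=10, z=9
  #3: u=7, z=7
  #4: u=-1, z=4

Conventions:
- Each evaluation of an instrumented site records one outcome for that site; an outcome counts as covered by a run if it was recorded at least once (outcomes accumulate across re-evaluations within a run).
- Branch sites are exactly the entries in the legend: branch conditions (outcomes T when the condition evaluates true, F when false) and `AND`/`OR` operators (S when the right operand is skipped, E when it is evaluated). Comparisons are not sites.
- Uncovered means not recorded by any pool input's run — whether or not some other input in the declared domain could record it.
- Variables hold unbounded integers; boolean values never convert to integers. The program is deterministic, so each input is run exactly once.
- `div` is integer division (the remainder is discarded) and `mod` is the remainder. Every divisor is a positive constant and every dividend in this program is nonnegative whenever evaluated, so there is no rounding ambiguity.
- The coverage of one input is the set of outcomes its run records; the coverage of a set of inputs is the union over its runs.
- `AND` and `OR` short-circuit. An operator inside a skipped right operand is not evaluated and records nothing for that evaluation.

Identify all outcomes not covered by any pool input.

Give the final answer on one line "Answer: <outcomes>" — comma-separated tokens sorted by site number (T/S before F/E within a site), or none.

test 1 (u=8, z=9) fires B1->T, B3->F, B4->F, B6->S, B5->T, B8->S, B7->T; hits B1=T, B3=F, B4=F, B5=T, B6=S, B7=T, B8=S
test 2 (u=10, z=9) fires B1->T, B3->F, B4->F, B6->S, B5->T, B8->S, B7->T; hits B1=T, B3=F, B4=F, B5=T, B6=S, B7=T, B8=S
test 3 (u=7, z=7) fires B1->F, B2->T, B3->F, B4->F, B6->S, B5->T, B8->S, B7->T; hits B1=F, B2=T, B3=F, B4=F, B5=T, B6=S, B7=T, B8=S
test 4 (u=-1, z=4) fires B1->T, B3->F, B4->T, B8->E, B9->S, B7->T; hits B1=T, B3=F, B4=T, B7=T, B8=E, B9=S
union over the pool: B1=T, B1=F, B2=T, B3=F, B4=T, B4=F, B5=T, B6=S, B7=T, B8=S, B8=E, B9=S
uncovered (8 of 20): B2=F, B3=T, B5=F, B6=E, B7=F, B9=E, B10=T, B10=F

Answer: B2=F, B3=T, B5=F, B6=E, B7=F, B9=E, B10=T, B10=F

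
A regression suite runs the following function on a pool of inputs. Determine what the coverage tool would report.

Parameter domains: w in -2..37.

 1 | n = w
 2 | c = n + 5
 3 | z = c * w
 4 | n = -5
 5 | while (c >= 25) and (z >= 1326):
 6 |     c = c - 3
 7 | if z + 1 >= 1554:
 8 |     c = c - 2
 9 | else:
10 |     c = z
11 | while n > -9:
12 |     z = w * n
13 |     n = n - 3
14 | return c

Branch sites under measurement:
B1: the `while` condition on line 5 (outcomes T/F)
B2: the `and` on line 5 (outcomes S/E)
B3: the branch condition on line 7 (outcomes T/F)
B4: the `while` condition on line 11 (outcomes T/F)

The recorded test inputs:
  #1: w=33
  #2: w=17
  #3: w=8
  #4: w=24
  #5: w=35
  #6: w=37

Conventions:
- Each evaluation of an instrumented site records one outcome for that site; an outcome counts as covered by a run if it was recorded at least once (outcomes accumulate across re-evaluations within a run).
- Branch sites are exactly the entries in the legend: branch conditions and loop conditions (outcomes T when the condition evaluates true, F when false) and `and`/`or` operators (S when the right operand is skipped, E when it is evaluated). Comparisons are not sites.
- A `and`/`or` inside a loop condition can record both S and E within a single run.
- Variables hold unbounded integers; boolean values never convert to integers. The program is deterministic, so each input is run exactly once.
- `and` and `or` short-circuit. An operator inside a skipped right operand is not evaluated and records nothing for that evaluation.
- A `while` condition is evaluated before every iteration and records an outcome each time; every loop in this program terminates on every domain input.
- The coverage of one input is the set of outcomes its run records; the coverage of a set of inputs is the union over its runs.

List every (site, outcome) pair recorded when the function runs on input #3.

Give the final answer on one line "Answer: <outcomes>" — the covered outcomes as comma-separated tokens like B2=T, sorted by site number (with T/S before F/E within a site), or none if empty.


Running input #3 (w=8), event by event:
  B2->S, B1->F, B3->F, B4->T, B4->T, B4->F
distinct outcomes covered: B1=F, B2=S, B3=F, B4=T, B4=F
Answer: B1=F, B2=S, B3=F, B4=T, B4=F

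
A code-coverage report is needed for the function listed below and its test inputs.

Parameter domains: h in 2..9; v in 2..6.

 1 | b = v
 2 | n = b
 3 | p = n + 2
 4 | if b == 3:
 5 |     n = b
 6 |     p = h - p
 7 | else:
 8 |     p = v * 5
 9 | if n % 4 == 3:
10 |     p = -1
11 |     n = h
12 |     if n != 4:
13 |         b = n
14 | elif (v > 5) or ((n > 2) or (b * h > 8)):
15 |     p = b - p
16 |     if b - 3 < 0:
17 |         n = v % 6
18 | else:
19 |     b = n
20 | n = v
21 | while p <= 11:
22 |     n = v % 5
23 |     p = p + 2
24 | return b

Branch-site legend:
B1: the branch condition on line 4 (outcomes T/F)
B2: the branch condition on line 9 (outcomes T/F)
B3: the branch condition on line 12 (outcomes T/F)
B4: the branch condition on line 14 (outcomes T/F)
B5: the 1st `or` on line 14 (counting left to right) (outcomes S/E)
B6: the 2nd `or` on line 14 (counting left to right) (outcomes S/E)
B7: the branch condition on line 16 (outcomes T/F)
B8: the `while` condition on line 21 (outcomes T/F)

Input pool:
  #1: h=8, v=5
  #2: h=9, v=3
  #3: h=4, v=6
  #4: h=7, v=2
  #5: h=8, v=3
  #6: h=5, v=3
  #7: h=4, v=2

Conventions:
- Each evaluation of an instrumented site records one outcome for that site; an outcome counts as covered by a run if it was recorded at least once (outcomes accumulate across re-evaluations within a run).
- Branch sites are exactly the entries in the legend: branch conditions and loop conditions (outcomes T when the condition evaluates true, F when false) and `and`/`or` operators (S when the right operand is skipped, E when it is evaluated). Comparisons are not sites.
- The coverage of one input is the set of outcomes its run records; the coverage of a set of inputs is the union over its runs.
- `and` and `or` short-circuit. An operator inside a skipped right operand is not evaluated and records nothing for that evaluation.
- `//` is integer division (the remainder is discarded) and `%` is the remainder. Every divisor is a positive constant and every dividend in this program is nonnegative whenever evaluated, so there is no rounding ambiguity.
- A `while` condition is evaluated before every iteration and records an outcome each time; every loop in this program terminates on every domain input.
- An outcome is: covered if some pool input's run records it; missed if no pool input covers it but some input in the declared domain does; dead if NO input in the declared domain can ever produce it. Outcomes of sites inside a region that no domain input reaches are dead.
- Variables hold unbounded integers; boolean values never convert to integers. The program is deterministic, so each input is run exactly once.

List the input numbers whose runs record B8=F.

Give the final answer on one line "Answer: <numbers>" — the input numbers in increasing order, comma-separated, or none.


input #1 (h=8, v=5): covers B8=F
input #2 (h=9, v=3): covers B8=F
input #3 (h=4, v=6): covers B8=F
input #4 (h=7, v=2): covers B8=F
input #5 (h=8, v=3): covers B8=F
input #6 (h=5, v=3): covers B8=F
input #7 (h=4, v=2): covers B8=F
Answer: 1, 2, 3, 4, 5, 6, 7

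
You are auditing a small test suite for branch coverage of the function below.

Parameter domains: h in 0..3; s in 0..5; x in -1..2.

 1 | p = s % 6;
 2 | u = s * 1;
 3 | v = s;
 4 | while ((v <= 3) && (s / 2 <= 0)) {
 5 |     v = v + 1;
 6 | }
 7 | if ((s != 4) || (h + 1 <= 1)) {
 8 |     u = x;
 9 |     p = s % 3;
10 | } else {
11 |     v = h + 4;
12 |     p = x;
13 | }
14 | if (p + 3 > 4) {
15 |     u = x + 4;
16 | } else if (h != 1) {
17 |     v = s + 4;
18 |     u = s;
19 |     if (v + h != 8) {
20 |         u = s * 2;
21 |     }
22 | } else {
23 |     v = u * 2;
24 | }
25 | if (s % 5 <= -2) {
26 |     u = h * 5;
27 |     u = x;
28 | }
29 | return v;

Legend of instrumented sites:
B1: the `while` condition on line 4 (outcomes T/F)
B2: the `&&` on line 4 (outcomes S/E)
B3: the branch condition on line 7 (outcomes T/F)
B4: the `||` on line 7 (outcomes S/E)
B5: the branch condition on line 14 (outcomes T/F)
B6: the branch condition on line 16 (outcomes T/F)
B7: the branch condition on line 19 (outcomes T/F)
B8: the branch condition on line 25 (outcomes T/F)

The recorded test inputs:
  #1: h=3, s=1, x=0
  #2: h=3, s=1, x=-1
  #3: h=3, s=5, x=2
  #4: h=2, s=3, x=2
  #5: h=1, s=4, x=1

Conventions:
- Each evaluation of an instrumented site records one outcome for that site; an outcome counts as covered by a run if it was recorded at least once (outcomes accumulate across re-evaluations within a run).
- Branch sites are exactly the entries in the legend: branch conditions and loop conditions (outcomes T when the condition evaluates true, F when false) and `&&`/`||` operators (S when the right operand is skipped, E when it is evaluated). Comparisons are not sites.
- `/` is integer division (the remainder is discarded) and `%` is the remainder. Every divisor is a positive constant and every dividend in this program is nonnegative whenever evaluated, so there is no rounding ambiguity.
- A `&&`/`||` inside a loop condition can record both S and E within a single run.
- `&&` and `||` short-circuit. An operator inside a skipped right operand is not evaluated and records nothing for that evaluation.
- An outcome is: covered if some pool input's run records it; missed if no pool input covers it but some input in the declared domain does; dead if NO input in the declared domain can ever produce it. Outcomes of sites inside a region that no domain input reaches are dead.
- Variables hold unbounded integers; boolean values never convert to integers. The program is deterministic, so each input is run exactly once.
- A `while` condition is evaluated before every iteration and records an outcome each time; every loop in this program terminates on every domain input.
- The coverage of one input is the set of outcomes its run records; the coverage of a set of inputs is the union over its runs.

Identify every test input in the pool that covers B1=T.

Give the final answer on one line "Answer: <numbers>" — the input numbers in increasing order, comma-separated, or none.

input #1 (h=3, s=1, x=0): produces B1=T
input #2 (h=3, s=1, x=-1): produces B1=T
input #3 (h=3, s=5, x=2): does not produce B1=T
input #4 (h=2, s=3, x=2): does not produce B1=T
input #5 (h=1, s=4, x=1): does not produce B1=T

Answer: 1, 2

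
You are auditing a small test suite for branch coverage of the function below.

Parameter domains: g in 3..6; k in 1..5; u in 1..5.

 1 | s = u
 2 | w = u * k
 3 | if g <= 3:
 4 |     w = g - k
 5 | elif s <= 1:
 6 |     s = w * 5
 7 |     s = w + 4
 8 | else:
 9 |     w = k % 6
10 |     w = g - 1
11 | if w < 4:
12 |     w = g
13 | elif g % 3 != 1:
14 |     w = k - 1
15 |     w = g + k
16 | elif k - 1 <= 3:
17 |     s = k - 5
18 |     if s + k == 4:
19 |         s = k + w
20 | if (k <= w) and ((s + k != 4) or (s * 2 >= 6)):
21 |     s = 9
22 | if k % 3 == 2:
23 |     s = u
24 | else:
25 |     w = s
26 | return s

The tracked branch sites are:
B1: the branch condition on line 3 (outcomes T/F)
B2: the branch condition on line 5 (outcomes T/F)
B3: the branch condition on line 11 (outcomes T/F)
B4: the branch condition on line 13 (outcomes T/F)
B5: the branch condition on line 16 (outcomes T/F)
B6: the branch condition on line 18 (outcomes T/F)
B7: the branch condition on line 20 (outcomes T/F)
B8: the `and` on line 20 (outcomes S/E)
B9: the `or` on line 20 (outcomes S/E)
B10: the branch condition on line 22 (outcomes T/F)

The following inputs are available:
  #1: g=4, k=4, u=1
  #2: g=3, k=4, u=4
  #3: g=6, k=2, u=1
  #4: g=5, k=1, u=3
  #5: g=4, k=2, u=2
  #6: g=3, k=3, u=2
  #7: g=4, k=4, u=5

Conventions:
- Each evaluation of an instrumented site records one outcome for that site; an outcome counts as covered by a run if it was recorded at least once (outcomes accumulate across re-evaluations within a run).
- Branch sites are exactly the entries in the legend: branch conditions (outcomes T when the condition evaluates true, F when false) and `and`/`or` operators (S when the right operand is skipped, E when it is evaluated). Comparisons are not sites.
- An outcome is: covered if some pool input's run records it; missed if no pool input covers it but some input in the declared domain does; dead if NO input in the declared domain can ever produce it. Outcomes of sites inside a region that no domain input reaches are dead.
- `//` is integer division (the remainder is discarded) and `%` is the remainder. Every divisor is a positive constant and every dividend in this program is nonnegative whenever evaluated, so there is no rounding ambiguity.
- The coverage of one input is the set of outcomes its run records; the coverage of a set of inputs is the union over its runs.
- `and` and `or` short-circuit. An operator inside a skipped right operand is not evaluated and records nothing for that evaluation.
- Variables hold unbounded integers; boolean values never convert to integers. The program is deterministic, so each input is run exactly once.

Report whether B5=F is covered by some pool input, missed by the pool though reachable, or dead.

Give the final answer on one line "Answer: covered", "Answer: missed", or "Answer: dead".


no pool input records B5=F
but domain input (g=4, k=5, u=1) does record it -> reachable, so missed
Answer: missed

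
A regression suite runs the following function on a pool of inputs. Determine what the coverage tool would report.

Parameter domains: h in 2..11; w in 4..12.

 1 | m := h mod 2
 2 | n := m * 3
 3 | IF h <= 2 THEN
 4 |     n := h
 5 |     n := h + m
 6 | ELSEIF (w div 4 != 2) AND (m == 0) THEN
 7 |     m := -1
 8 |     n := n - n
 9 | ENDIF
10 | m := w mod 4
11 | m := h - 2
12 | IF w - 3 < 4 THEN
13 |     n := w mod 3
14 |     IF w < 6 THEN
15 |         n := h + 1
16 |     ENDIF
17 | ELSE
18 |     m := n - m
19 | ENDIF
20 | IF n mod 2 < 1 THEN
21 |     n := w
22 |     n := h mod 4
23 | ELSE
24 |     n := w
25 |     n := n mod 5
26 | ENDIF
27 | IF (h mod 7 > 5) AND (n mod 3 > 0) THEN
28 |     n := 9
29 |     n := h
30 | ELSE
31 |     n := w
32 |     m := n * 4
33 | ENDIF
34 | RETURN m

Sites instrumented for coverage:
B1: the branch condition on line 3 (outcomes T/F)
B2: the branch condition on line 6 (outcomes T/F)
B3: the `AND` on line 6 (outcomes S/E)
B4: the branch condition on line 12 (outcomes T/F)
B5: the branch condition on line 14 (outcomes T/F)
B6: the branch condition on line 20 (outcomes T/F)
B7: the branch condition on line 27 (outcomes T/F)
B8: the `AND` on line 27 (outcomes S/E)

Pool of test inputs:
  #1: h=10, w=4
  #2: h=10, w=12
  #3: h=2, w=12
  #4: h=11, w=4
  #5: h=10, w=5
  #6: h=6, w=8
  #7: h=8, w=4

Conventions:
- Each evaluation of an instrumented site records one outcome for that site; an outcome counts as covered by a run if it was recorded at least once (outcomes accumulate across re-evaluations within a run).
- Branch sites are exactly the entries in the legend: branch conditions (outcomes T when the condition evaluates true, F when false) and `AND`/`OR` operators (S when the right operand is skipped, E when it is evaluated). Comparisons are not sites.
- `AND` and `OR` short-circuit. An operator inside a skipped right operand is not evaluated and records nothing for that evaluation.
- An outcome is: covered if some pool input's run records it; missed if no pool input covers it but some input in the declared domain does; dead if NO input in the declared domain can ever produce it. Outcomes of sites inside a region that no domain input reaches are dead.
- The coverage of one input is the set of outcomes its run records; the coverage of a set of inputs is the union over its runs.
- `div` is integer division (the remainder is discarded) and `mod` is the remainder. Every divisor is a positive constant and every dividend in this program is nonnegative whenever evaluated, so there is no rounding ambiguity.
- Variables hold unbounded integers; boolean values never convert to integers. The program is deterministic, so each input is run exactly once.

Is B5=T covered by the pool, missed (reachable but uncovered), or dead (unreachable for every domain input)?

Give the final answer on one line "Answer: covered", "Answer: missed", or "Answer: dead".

B5=T is recorded by pool input(s) 1, 4, 5, 7 -> covered

Answer: covered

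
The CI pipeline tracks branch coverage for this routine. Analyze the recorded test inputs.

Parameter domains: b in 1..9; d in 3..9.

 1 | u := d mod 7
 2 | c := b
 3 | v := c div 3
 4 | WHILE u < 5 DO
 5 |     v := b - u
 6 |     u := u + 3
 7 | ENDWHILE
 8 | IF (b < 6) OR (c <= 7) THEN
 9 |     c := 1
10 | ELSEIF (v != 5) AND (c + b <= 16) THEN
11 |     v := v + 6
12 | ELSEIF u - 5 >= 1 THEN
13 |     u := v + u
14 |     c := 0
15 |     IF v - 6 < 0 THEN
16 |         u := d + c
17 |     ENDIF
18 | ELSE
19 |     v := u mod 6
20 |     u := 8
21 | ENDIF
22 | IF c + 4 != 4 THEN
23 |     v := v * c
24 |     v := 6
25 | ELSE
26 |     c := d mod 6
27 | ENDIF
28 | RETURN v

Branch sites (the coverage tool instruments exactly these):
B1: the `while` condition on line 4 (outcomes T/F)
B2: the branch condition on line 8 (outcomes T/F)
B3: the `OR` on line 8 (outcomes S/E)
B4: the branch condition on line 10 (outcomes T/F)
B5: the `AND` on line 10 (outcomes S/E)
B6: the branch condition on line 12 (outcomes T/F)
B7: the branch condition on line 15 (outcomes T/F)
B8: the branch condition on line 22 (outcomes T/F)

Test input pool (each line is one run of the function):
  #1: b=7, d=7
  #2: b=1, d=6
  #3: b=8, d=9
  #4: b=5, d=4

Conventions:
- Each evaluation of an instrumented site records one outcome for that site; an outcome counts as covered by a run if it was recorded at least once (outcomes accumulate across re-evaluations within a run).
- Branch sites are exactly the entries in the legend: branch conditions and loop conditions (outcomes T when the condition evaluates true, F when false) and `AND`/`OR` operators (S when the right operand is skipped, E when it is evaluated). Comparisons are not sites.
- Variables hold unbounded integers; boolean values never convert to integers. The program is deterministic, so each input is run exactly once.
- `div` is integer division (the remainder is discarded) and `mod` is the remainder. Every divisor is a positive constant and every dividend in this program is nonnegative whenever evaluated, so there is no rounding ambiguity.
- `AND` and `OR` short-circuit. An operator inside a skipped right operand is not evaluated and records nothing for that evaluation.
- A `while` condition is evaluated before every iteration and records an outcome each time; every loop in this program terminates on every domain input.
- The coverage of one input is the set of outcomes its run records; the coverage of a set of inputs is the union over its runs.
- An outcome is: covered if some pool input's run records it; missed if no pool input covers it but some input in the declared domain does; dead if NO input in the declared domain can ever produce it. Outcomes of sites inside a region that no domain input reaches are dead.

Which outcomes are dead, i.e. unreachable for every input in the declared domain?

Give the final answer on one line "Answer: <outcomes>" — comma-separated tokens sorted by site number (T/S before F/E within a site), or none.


running all 63 domain inputs and tallying outcomes:
  reachable outcomes have witnesses, e.g. B1=T (e.g. b=1, d=3), B1=F (e.g. b=1, d=3), B2=T (e.g. b=1, d=3), B2=F (e.g. b=8, d=3)
Answer: none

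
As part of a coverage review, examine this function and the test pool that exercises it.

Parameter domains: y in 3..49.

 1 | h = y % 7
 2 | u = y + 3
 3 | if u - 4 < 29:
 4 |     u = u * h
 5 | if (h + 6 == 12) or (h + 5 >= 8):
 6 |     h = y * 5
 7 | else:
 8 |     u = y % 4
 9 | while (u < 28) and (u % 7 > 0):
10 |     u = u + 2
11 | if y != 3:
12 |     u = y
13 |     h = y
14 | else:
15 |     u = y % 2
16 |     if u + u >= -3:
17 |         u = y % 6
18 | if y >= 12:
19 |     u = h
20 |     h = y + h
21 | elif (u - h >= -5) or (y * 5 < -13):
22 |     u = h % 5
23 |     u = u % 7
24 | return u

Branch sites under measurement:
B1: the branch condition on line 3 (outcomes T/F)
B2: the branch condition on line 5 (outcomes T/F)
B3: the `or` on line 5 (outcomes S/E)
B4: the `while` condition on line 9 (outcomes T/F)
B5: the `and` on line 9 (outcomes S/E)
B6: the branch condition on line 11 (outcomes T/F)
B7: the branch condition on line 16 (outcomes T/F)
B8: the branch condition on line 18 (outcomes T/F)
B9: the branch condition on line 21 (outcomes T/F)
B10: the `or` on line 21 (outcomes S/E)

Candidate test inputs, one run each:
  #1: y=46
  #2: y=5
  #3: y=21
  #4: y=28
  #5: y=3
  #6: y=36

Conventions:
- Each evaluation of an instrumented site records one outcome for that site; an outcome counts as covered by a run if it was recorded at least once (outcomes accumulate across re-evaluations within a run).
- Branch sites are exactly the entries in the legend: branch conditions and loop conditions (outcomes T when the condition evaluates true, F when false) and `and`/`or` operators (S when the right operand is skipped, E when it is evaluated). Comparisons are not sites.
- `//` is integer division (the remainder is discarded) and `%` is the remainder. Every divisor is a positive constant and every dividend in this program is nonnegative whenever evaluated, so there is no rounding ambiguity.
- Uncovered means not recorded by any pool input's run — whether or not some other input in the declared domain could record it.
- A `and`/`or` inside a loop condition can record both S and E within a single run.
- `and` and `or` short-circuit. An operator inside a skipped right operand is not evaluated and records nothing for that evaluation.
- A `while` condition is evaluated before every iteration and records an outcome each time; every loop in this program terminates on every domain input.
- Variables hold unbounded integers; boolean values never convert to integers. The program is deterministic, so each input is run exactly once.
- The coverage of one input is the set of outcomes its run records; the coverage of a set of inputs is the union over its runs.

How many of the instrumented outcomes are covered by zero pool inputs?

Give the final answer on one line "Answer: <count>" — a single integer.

#1 (y=46) -> B1->F, B3->E, B2->T, B5->S, B4->F, B6->T, B8->T; covered: B1=F, B2=T, B3=E, B4=F, B5=S, B6=T, B8=T
#2 (y=5) -> B1->T, B3->E, B2->T, B5->S, B4->F, B6->T, B8->F, B10->S, B9->T; covered: B1=T, B2=T, B3=E, B4=F, B5=S, B6=T, B8=F, B9=T, B10=S
#3 (y=21) -> B1->T, B3->E, B2->F, B5->E, B4->T, B5->E, B4->T, B5->E, B4->T, B5->E, B4->F, B6->T, B8->T; covered: B1=T, B2=F, B3=E, B4=T, B4=F, B5=E, B6=T, B8=T
#4 (y=28) -> B1->T, B3->E, B2->F, B5->E, B4->F, B6->T, B8->T; covered: B1=T, B2=F, B3=E, B4=F, B5=E, B6=T, B8=T
#5 (y=3) -> B1->T, B3->E, B2->T, B5->E, B4->T, B5->E, B4->T, B5->E, B4->T, B5->E, B4->T, B5->E, B4->T, B5->S, ...; covered: B1=T, B2=T, B3=E, B4=T, B4=F, B5=S, B5=E, B6=F, B7=T, B8=F, B9=F, B10=E
#6 (y=36) -> B1->F, B3->E, B2->F, B5->E, B4->F, B6->T, B8->T; covered: B1=F, B2=F, B3=E, B4=F, B5=E, B6=T, B8=T
union over the pool: B1=T, B1=F, B2=T, B2=F, B3=E, B4=T, B4=F, B5=S, B5=E, B6=T, B6=F, B7=T, B8=T, B8=F, B9=T, B9=F, B10=S, B10=E
uncovered (2 of 20): B3=S, B7=F

Answer: 2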